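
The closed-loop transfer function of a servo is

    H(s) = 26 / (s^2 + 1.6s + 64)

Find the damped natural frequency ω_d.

ω_d ≈ 7.960 rad/s

Comparing s^2 + 1.6s + 64 to s^2 + 2ζωₙs + ωₙ²: ωₙ = 8 rad/s and ζ = 1.6/(2·8) = 0.1.
ζωₙ = 1.6/2 = 0.8, so ω_d = ωₙ√(1−ζ²) = √(ωₙ² − (ζωₙ)²) = √(64 − 0.8²) = √63.36 ≈ 7.960 rad/s.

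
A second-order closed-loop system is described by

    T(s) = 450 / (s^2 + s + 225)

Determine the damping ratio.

ζ ≈ 0.03333

Compare the denominator to the standard form s^2 + 2ζωₙs + ωₙ².
ωₙ² = 225, so ωₙ = 15 rad/s.
2ζωₙ = 1, so ζ = 1/(2·15) ≈ 0.03333.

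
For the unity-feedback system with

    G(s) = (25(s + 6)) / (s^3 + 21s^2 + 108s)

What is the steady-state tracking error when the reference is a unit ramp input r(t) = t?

e_ss = 0.7200

G(s) has one pole at the origin.
This is a Type 1 system. Kv = lim_{s→0} s·G(s) = 150/108 = 25/18.
e_ss = 1/Kv = 1/(25/18) = 18/25 ≈ 0.7200.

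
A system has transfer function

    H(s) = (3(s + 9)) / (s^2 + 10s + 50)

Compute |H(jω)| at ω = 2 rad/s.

Substitute s = j2: numerator = 27 + j6, denominator = 46 + j20.
|H(j2)| = |27 + j6| / |46 + j20| = 27.659 / 50.160 ≈ 0.5514.

|H(j2)| ≈ 0.5514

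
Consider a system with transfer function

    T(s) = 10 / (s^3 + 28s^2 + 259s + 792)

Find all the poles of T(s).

s = -11, -9, -8

The poles are the roots of the denominator s^3 + 28s^2 + 259s + 792 = 0.
Trying s = -11: the polynomial evaluates to 0, so (s + 11) is a factor.
Dividing out leaves s^2 + 17s + 72 = 0.
Factoring the quadratic: (s + 9)(s + 8) = 0.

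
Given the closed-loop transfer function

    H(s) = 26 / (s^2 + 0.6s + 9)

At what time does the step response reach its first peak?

Comparing s^2 + 0.6s + 9 to s^2 + 2ζωₙs + ωₙ²: ωₙ = 3 rad/s and ζ = 0.6/(2·3) = 0.1.
ζωₙ = 0.6/2 = 0.3, so ω_d = ωₙ√(1−ζ²) = √(ωₙ² − (ζωₙ)²) = √(9 − 0.3²) = √8.91 ≈ 2.985 rad/s.
t_p = π/ω_d = π/2.985 ≈ 1.052 s.

t_p ≈ 1.052 s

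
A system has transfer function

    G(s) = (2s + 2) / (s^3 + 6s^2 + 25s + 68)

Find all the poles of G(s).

s = -1 + 4j, -1 - 4j, -4

The poles are the roots of the denominator s^3 + 6s^2 + 25s + 68 = 0.
Trying s = -4: the polynomial evaluates to 0, so (s + 4) is a factor.
Dividing out leaves s^2 + 2s + 17 = 0.
The quadratic formula then gives s = -1 ± 4j.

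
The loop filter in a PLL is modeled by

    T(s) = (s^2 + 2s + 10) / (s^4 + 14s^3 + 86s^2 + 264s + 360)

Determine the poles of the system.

s = -4 + 2j, -4 - 2j, -3 + 3j, -3 - 3j

The poles are the roots of the denominator s^4 + 14s^3 + 86s^2 + 264s + 360 = 0.
No real roots exist; factor into two real quadratics: (s^2 + 8s + 20)(s^2 + 6s + 18) = 0.
Each quadratic gives a conjugate pair via the quadratic formula.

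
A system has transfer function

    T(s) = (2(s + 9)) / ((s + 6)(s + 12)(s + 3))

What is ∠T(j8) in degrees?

∠T(j8) ≈ -114.6°

At s = j8: numerator = 18 + j16, denominator = -1128 + j496.
∠T = ∠num − ∠den = 41.634° − (156.26°) = -114.6°.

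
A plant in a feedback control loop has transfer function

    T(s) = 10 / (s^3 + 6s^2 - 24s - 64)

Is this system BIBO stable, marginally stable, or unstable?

unstable

The denominator s^3 + 6s^2 - 24s - 64 factors as (s + 2)(s + 8)(s - 4), giving poles at s = -2, -8, 4.
Since the pole(s) at s = 4 lie in the right half-plane, the system is unstable.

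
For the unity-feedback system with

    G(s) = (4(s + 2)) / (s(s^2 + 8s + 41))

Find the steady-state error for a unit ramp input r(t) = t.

G(s) has one pole at the origin.
This is a Type 1 system. Kv = lim_{s→0} s·G(s) = 8/41.
e_ss = 1/Kv = 1/(8/41) = 41/8 ≈ 5.125.

e_ss = 5.125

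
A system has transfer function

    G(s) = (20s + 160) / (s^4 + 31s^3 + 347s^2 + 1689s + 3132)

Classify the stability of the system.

stable

The denominator s^4 + 31s^3 + 347s^2 + 1689s + 3132 factors as (s^2 + 10s + 29)(s + 9)(s + 12), giving poles at s = -5 + 2j, -5 - 2j, -9, -12.
Since all poles lie strictly in the left half-plane, the system is stable.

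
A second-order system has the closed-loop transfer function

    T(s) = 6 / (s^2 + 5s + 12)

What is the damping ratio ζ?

Compare the denominator to the standard form s^2 + 2ζωₙs + ωₙ².
ωₙ² = 12, so ωₙ = √12 ≈ 3.464 rad/s.
2ζωₙ = 5, so ζ = 5/(2·√12) ≈ 0.7217.

ζ ≈ 0.7217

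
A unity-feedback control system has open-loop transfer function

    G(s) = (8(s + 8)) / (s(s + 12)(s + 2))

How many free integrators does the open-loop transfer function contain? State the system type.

Type 1

The denominator has 1 factor of s at the origin (free integrator), so this is a Type 1 system.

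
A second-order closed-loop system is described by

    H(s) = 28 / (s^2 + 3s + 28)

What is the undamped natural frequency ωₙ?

Compare the denominator to the standard form s^2 + 2ζωₙs + ωₙ².
ωₙ² = 28, so ωₙ = √28 ≈ 5.292 rad/s.

ωₙ ≈ 5.292 rad/s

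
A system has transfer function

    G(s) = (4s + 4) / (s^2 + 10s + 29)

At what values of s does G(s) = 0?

Set the numerator to zero: 4s + 4 = 0, i.e. 4·(s + 1) = 0.
So s = -1.

s = -1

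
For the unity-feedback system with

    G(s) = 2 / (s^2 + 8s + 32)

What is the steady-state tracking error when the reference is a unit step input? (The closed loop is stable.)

G(s) has no poles at the origin.
This is a Type 0 system. Kp = lim_{s→0} G(s) = 2/32 = 1/16.
e_ss = 1/(1 + Kp) = 1/(1 + 1/16) = 16/17 ≈ 0.9412.

e_ss = 0.9412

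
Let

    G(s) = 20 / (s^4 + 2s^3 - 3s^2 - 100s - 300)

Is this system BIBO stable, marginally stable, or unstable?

unstable

The denominator s^4 + 2s^3 - 3s^2 - 100s - 300 factors as (s - 5)(s + 3)(s^2 + 4s + 20), giving poles at s = 5, -3, -2 + 4j, -2 - 4j.
Since the pole(s) at s = 5 lie in the right half-plane, the system is unstable.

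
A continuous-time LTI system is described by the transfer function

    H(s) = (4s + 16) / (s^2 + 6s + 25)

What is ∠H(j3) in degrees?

At s = j3: numerator = 16 + j12, denominator = 16 + j18.
∠H = ∠num − ∠den = 36.870° − (48.366°) = -11.50°.

∠H(j3) ≈ -11.50°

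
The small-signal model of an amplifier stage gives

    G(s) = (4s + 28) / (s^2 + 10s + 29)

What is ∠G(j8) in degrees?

∠G(j8) ≈ -64.82°

At s = j8: numerator = 28 + j32, denominator = -35 + j80.
∠G = ∠num − ∠den = 48.814° − (113.63°) = -64.82°.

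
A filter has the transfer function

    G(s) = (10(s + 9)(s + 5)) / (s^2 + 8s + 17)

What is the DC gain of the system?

G(0) = 450/17 ≈ 26.47

At s = 0 each factor (s + a) contributes a and each (s^2 + bs + c) contributes c.
G(0) = 10·(9) · (5) / ((17)) = 450/17 = 450/17.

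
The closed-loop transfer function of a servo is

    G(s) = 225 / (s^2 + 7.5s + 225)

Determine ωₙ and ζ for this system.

Compare the denominator to the standard form s^2 + 2ζωₙs + ωₙ².
ωₙ² = 225, so ωₙ = 15 rad/s.
2ζωₙ = 7.5, so ζ = 7.5/(2·15) = 0.25.
With ζ = 0.25 the response is underdamped.

ωₙ = 15 rad/s, ζ = 0.25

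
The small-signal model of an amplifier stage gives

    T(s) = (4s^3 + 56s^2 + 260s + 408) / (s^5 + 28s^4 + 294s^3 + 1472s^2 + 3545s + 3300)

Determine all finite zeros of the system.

s = -4 ± j, -6

Set the numerator to zero: 4s^3 + 56s^2 + 260s + 408 = 0, i.e. 4·(s^3 + 14s^2 + 65s + 102) = 0.
Factoring: (s^2 + 8s + 17)(s + 6) = 0.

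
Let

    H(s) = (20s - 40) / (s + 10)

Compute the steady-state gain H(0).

H(0) = -4

Set s = 0: H(0) = (-40) / (10) = -4.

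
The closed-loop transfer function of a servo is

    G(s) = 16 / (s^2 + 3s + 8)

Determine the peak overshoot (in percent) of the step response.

Comparing s^2 + 3s + 8 to s^2 + 2ζωₙs + ωₙ²: ωₙ = √8 ≈ 2.828 rad/s and ζ = 3/(2·√8) ≈ 0.5303.
%OS = 100·exp(−πζ/√(1−ζ²)) = 100·exp(−π·0.5303/√(1−0.5303²)) ≈ 14.0%.

%OS ≈ 14.0%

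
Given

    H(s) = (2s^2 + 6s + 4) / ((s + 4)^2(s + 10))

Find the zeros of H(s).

Set the numerator to zero: 2s^2 + 6s + 4 = 0, i.e. 2·(s^2 + 3s + 2) = 0.
Factoring: (s + 2)(s + 1) = 0.

s = -2, -1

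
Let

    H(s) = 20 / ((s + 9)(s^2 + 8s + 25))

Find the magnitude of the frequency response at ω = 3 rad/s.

|H(j3)| ≈ 0.07309

Substitute s = j3: numerator = 20, denominator = 72 + j264.
|H(j3)| = |20| / |72 + j264| = 20 / 273.64 ≈ 0.07309.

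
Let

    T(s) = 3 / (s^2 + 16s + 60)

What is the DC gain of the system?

T(0) = 1/20 ≈ 0.05000

Set s = 0: T(0) = (3) / (60) = 1/20.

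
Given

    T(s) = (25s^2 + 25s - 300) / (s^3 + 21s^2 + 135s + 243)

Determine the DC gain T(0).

T(0) = -100/81 ≈ -1.235

Set s = 0: T(0) = (-300) / (243) = -100/81.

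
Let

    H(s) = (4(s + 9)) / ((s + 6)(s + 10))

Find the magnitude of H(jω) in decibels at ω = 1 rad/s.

Substitute s = j1: numerator = 36 + j4, denominator = 59 + j16.
|H(j1)| = |36 + j4| / |59 + j16| = 36.222 / 61.131 ≈ 0.5925.
In decibels: 20·log₁₀(0.5925) ≈ -4.55 dB.

|H(j1)|_dB ≈ -4.55 dB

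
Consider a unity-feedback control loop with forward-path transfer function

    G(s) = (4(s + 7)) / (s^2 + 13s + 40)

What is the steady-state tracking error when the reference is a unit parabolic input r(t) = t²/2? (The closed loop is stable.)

e_ss = ∞

G(s) has no poles at the origin.
This is a Type 0 system; Ka = lim_{s→0} s^2·G(s) = 0, so the steady-state error for a parabola input is infinite.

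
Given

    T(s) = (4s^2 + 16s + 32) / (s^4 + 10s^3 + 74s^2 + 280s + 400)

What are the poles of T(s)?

The poles are the roots of the denominator s^4 + 10s^3 + 74s^2 + 280s + 400 = 0.
No real roots exist; factor into two real quadratics: (s^2 + 6s + 10)(s^2 + 4s + 40) = 0.
Each quadratic gives a conjugate pair via the quadratic formula.

s = -3 ± j, -2 ± 6j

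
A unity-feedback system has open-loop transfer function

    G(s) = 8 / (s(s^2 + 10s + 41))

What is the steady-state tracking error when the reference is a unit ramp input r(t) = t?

G(s) has one pole at the origin.
This is a Type 1 system. Kv = lim_{s→0} s·G(s) = 8/41.
e_ss = 1/Kv = 1/(8/41) = 41/8 ≈ 5.125.

e_ss = 5.125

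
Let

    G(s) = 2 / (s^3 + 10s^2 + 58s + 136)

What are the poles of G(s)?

s = -3 ± 5j, -4

The poles are the roots of the denominator s^3 + 10s^2 + 58s + 136 = 0.
Trying s = -4: the polynomial evaluates to 0, so (s + 4) is a factor.
Dividing out leaves s^2 + 6s + 34 = 0.
The quadratic formula then gives s = -3 ± 5j.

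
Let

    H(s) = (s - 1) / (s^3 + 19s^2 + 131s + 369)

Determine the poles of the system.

The poles are the roots of the denominator s^3 + 19s^2 + 131s + 369 = 0.
Trying s = -9: the polynomial evaluates to 0, so (s + 9) is a factor.
Dividing out leaves s^2 + 10s + 41 = 0.
The quadratic formula then gives s = -5 ± 4j.

s = -5 ± 4j, -9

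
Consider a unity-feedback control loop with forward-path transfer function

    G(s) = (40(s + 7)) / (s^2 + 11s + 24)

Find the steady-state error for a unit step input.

e_ss = 0.07895

G(s) has no poles at the origin.
This is a Type 0 system. Kp = lim_{s→0} G(s) = 280/24 = 35/3.
e_ss = 1/(1 + Kp) = 1/(1 + 35/3) = 3/38 ≈ 0.07895.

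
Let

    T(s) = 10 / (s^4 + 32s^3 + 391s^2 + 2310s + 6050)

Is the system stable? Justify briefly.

The denominator s^4 + 32s^3 + 391s^2 + 2310s + 6050 factors as (s + 11)^2(s^2 + 10s + 50), giving poles at s = -11, -5 + 5j, -5 - 5j, -11.
Since all poles lie strictly in the left half-plane, the system is stable.

stable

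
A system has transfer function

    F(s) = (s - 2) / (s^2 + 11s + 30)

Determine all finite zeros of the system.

s = 2

Set the numerator to zero: s - 2 = 0.
So s = 2.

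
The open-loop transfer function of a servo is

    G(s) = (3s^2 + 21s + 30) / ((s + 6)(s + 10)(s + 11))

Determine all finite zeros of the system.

s = -5, -2

Set the numerator to zero: 3s^2 + 21s + 30 = 0, i.e. 3·(s^2 + 7s + 10) = 0.
Factoring: (s + 5)(s + 2) = 0.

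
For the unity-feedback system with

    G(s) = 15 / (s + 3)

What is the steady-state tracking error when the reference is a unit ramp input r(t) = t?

e_ss = ∞

G(s) has no poles at the origin.
This is a Type 0 system; Kv = lim_{s→0} s·G(s) = 0, so the steady-state error for a ramp input is infinite.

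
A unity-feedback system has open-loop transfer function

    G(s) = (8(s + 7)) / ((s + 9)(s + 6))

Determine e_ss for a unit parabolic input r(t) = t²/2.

e_ss = ∞

G(s) has no poles at the origin.
This is a Type 0 system; Ka = lim_{s→0} s^2·G(s) = 0, so the steady-state error for a parabola input is infinite.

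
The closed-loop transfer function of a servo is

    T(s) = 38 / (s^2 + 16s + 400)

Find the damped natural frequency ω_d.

ω_d ≈ 18.33 rad/s

Comparing s^2 + 16s + 400 to s^2 + 2ζωₙs + ωₙ²: ωₙ = 20 rad/s and ζ = 16/(2·20) = 0.4.
ζωₙ = 16/2 = 8, so ω_d = ωₙ√(1−ζ²) = √(ωₙ² − (ζωₙ)²) = √(400 − 8²) = √336 ≈ 18.33 rad/s.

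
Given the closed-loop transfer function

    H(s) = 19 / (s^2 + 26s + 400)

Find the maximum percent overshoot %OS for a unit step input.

%OS ≈ 6.81%

Comparing s^2 + 26s + 400 to s^2 + 2ζωₙs + ωₙ²: ωₙ = 20 rad/s and ζ = 26/(2·20) = 0.65.
%OS = 100·exp(−πζ/√(1−ζ²)) = 100·exp(−π·0.65/√(1−0.65²)) ≈ 6.81%.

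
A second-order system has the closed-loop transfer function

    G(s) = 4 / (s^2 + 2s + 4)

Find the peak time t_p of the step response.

Comparing s^2 + 2s + 4 to s^2 + 2ζωₙs + ωₙ²: ωₙ = 2 rad/s and ζ = 2/(2·2) = 0.5.
ζωₙ = 2/2 = 1, so ω_d = ωₙ√(1−ζ²) = √(ωₙ² − (ζωₙ)²) = √(4 − 1²) = √3 ≈ 1.732 rad/s.
t_p = π/ω_d = π/1.732 ≈ 1.814 s.

t_p ≈ 1.814 s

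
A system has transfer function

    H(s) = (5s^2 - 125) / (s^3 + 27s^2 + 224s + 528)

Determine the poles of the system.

The poles are the roots of the denominator s^3 + 27s^2 + 224s + 528 = 0.
Trying s = -11: the polynomial evaluates to 0, so (s + 11) is a factor.
Dividing out leaves s^2 + 16s + 48 = 0.
Factoring the quadratic: (s + 12)(s + 4) = 0.

s = -11, -12, -4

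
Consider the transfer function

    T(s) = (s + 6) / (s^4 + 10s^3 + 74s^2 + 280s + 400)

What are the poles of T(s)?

The poles are the roots of the denominator s^4 + 10s^3 + 74s^2 + 280s + 400 = 0.
No real roots exist; factor into two real quadratics: (s^2 + 4s + 40)(s^2 + 6s + 10) = 0.
Each quadratic gives a conjugate pair via the quadratic formula.

s = -2 ± 6j, -3 ± j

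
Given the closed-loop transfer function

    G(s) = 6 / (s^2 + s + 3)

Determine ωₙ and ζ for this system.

ωₙ ≈ 1.732 rad/s, ζ ≈ 0.2887

Compare the denominator to the standard form s^2 + 2ζωₙs + ωₙ².
ωₙ² = 3, so ωₙ = √3 ≈ 1.732 rad/s.
2ζωₙ = 1, so ζ = 1/(2·√3) ≈ 0.2887.
With ζ = 0.2887 the response is underdamped.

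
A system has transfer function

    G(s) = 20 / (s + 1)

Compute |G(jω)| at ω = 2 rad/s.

Substitute s = j2: numerator = 20, denominator = 1 + j2.
|G(j2)| = |20| / |1 + j2| = 20 / 2.2361 ≈ 8.944.

|G(j2)| ≈ 8.944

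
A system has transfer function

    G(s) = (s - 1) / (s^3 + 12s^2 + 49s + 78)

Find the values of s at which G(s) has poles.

The poles are the roots of the denominator s^3 + 12s^2 + 49s + 78 = 0.
Trying s = -6: the polynomial evaluates to 0, so (s + 6) is a factor.
Dividing out leaves s^2 + 6s + 13 = 0.
The quadratic formula then gives s = -3 ± 2j.

s = -6, -3 ± 2j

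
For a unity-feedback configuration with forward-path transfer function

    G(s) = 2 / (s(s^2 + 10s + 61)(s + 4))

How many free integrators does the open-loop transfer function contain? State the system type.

The denominator has 1 factor of s at the origin (free integrator), so this is a Type 1 system.

Type 1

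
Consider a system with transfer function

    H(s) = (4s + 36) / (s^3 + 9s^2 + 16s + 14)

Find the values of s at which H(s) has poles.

s = -1 ± j, -7

The poles are the roots of the denominator s^3 + 9s^2 + 16s + 14 = 0.
Trying s = -7: the polynomial evaluates to 0, so (s + 7) is a factor.
Dividing out leaves s^2 + 2s + 2 = 0.
The quadratic formula then gives s = -1 ± 1j.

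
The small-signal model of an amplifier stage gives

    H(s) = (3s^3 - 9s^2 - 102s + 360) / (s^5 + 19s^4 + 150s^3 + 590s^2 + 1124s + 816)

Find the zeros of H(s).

s = 4, -6, 5

Set the numerator to zero: 3s^3 - 9s^2 - 102s + 360 = 0, i.e. 3·(s^3 - 3s^2 - 34s + 120) = 0.
Factoring: (s - 4)(s + 6)(s - 5) = 0.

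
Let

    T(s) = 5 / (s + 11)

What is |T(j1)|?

Substitute s = j1: numerator = 5, denominator = 11 + j1.
|T(j1)| = |5| / |11 + j1| = 5 / 11.045 ≈ 0.4527.

|T(j1)| ≈ 0.4527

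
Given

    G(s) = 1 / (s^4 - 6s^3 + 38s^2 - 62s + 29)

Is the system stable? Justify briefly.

unstable

The denominator s^4 - 6s^3 + 38s^2 - 62s + 29 factors as (s^2 - 4s + 29)(s - 1)^2, giving poles at s = 2 ± 5j, 1, 1.
Since the pole(s) at s = 2 + 5j, 2 - 5j, 1, 1 lie in the right half-plane, the system is unstable.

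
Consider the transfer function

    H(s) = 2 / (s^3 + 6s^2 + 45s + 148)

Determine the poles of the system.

s = -1 ± 6j, -4

The poles are the roots of the denominator s^3 + 6s^2 + 45s + 148 = 0.
Trying s = -4: the polynomial evaluates to 0, so (s + 4) is a factor.
Dividing out leaves s^2 + 2s + 37 = 0.
The quadratic formula then gives s = -1 ± 6j.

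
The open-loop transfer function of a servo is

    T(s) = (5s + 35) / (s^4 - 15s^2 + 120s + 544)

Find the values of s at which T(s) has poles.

The poles are the roots of the denominator s^4 - 15s^2 + 120s + 544 = 0.
No real roots exist; factor into two real quadratics: (s^2 + 8s + 17)(s^2 - 8s + 32) = 0.
Each quadratic gives a conjugate pair via the quadratic formula.

s = -4 ± j, 4 ± 4j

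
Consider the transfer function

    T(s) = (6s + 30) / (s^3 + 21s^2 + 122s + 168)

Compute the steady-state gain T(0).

T(0) = 5/28 ≈ 0.1786

Set s = 0: T(0) = (30) / (168) = 5/28.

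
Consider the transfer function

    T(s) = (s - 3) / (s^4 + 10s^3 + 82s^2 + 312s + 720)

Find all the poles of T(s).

s = -2 + 6j, -2 - 6j, -3 + 3j, -3 - 3j

The poles are the roots of the denominator s^4 + 10s^3 + 82s^2 + 312s + 720 = 0.
No real roots exist; factor into two real quadratics: (s^2 + 4s + 40)(s^2 + 6s + 18) = 0.
Each quadratic gives a conjugate pair via the quadratic formula.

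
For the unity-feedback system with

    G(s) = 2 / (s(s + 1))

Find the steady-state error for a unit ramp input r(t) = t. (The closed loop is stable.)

G(s) has one pole at the origin.
This is a Type 1 system. Kv = lim_{s→0} s·G(s) = 2/1.
e_ss = 1/Kv = 1/(2) = 1/2 ≈ 0.5000.

e_ss = 0.5000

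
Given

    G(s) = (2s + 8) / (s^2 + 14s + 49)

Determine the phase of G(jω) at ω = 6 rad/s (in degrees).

At s = j6: numerator = 8 + j12, denominator = 13 + j84.
∠G = ∠num − ∠den = 56.310° − (81.203°) = -24.89°.

∠G(j6) ≈ -24.89°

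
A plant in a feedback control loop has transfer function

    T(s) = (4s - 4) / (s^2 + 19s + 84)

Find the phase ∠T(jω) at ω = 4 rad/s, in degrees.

At s = j4: numerator = -4 + j16, denominator = 68 + j76.
∠T = ∠num − ∠den = 104.04° − (48.180°) = 55.86°.

∠T(j4) ≈ 55.86°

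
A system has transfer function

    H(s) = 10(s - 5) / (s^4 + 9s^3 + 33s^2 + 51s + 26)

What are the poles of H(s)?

The poles are the roots of the denominator s^4 + 9s^3 + 33s^2 + 51s + 26 = 0.
Trying s = -1: the polynomial evaluates to 0, so (s + 1) is a factor.
Dividing out leaves s^3 + 8s^2 + 25s + 26 = 0.
This factors further as (s^2 + 6s + 13)(s + 2) = 0.

s = -1, -3 ± 2j, -2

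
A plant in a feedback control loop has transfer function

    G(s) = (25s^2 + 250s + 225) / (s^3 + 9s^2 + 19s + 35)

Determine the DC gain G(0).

Set s = 0: G(0) = (225) / (35) = 45/7.

G(0) = 45/7 ≈ 6.429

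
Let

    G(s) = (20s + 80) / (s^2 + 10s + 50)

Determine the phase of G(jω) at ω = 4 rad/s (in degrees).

At s = j4: numerator = 80 + j80, denominator = 34 + j40.
∠G = ∠num − ∠den = 45° − (49.635°) = -4.635°.

∠G(j4) ≈ -4.635°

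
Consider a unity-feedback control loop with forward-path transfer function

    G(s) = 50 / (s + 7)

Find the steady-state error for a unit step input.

e_ss = 0.1228

G(s) has no poles at the origin.
This is a Type 0 system. Kp = lim_{s→0} G(s) = 50/7.
e_ss = 1/(1 + Kp) = 1/(1 + 50/7) = 7/57 ≈ 0.1228.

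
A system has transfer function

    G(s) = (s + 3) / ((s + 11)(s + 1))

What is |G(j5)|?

|G(j5)| ≈ 0.09464

Substitute s = j5: numerator = 3 + j5, denominator = -14 + j60.
|G(j5)| = |3 + j5| / |-14 + j60| = 5.8310 / 61.612 ≈ 0.09464.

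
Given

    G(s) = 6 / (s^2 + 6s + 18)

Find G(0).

Set s = 0: G(0) = (6) / (18) = 1/3.

G(0) = 1/3 ≈ 0.3333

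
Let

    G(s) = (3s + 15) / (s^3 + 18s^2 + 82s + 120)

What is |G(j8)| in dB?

Substitute s = j8: numerator = 15 + j24, denominator = -1032 + j144.
|G(j8)| = |15 + j24| / |-1032 + j144| = 28.302 / 1042.0 ≈ 0.02716.
In decibels: 20·log₁₀(0.02716) ≈ -31.3 dB.

|G(j8)|_dB ≈ -31.3 dB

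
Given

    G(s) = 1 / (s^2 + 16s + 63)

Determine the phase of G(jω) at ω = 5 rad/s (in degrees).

∠G(j5) ≈ -64.59°

At s = j5: numerator = 1, denominator = 38 + j80.
∠G = ∠num − ∠den = 0° − (64.592°) = -64.59°.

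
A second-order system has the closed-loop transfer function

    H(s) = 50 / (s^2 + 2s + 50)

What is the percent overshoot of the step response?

%OS ≈ 63.8%

Comparing s^2 + 2s + 50 to s^2 + 2ζωₙs + ωₙ²: ωₙ = √50 ≈ 7.071 rad/s and ζ = 2/(2·√50) ≈ 0.1414.
%OS = 100·exp(−πζ/√(1−ζ²)) = 100·exp(−π·0.1414/√(1−0.1414²)) ≈ 63.8%.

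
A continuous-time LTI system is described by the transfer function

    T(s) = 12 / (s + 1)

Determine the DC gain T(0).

At s = 0 each factor (s + a) contributes a and each (s^2 + bs + c) contributes c.
T(0) = 12·1 / ((1)) = 12/1 = 12.

T(0) = 12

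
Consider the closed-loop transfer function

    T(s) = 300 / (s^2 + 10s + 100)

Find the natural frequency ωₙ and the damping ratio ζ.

Compare the denominator to the standard form s^2 + 2ζωₙs + ωₙ².
ωₙ² = 100, so ωₙ = 10 rad/s.
2ζωₙ = 10, so ζ = 10/(2·10) = 0.5.

ωₙ = 10 rad/s, ζ = 0.5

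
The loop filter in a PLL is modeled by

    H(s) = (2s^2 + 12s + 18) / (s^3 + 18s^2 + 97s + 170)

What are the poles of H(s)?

The poles are the roots of the denominator s^3 + 18s^2 + 97s + 170 = 0.
Trying s = -10: the polynomial evaluates to 0, so (s + 10) is a factor.
Dividing out leaves s^2 + 8s + 17 = 0.
The quadratic formula then gives s = -4 ± 1j.

s = -4 ± j, -10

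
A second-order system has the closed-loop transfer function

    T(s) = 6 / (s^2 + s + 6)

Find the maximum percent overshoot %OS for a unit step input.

%OS ≈ 51.9%

Comparing s^2 + s + 6 to s^2 + 2ζωₙs + ωₙ²: ωₙ = √6 ≈ 2.449 rad/s and ζ = 1/(2·√6) ≈ 0.2041.
%OS = 100·exp(−πζ/√(1−ζ²)) = 100·exp(−π·0.2041/√(1−0.2041²)) ≈ 51.9%.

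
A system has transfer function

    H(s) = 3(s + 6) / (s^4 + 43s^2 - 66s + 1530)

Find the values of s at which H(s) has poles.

s = 3 ± 5j, -3 ± 6j

The poles are the roots of the denominator s^4 + 43s^2 - 66s + 1530 = 0.
No real roots exist; factor into two real quadratics: (s^2 - 6s + 34)(s^2 + 6s + 45) = 0.
Each quadratic gives a conjugate pair via the quadratic formula.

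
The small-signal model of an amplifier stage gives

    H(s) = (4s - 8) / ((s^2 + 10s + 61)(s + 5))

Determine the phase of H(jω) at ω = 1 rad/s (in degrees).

∠H(j1) ≈ 132.7°

At s = j1: numerator = -8 + j4, denominator = 290 + j110.
∠H = ∠num − ∠den = 153.43° − (20.772°) = 132.7°.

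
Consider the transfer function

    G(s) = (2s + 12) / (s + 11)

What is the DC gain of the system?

G(0) = 12/11 ≈ 1.091

Set s = 0: G(0) = (12) / (11) = 12/11.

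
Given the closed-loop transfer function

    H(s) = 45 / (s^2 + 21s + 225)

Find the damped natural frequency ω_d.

ω_d ≈ 10.71 rad/s

Comparing s^2 + 21s + 225 to s^2 + 2ζωₙs + ωₙ²: ωₙ = 15 rad/s and ζ = 21/(2·15) = 0.7.
ζωₙ = 21/2 = 10.5, so ω_d = ωₙ√(1−ζ²) = √(ωₙ² − (ζωₙ)²) = √(225 − 10.5²) = √114.75 ≈ 10.71 rad/s.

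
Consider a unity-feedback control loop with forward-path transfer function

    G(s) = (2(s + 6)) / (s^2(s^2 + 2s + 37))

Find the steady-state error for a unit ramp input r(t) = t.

G(s) has 2 poles at the origin.
This is a Type 2 system; for a ramp input the steady-state error is zero.

e_ss = 0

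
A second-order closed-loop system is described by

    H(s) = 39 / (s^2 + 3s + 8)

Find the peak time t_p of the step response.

t_p ≈ 1.310 s

Comparing s^2 + 3s + 8 to s^2 + 2ζωₙs + ωₙ²: ωₙ = √8 ≈ 2.828 rad/s and ζ = 3/(2·√8) ≈ 0.5303.
ζωₙ = 3/2 = 1.5, so ω_d = ωₙ√(1−ζ²) = √(ωₙ² − (ζωₙ)²) = √(8 − 1.5²) = √5.75 ≈ 2.398 rad/s.
t_p = π/ω_d = π/2.398 ≈ 1.310 s.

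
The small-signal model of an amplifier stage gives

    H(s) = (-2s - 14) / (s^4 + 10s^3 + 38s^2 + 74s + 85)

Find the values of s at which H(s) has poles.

The poles are the roots of the denominator s^4 + 10s^3 + 38s^2 + 74s + 85 = 0.
No real roots exist; factor into two real quadratics: (s^2 + 2s + 5)(s^2 + 8s + 17) = 0.
Each quadratic gives a conjugate pair via the quadratic formula.

s = -1 ± 2j, -4 ± j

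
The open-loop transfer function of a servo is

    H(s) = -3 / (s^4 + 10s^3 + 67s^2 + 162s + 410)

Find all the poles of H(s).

s = -4 ± 5j, -1 ± 3j

The poles are the roots of the denominator s^4 + 10s^3 + 67s^2 + 162s + 410 = 0.
No real roots exist; factor into two real quadratics: (s^2 + 8s + 41)(s^2 + 2s + 10) = 0.
Each quadratic gives a conjugate pair via the quadratic formula.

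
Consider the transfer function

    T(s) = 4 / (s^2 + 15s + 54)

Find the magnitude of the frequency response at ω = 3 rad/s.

|T(j3)| ≈ 0.06285

Substitute s = j3: numerator = 4, denominator = 45 + j45.
|T(j3)| = |4| / |45 + j45| = 4 / 63.640 ≈ 0.06285.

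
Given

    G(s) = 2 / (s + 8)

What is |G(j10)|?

|G(j10)| ≈ 0.1562

Substitute s = j10: numerator = 2, denominator = 8 + j10.
|G(j10)| = |2| / |8 + j10| = 2 / 12.806 ≈ 0.1562.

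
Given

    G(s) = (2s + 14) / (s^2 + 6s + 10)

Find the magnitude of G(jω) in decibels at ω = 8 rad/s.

|G(j8)|_dB ≈ -10.6 dB

Substitute s = j8: numerator = 14 + j16, denominator = -54 + j48.
|G(j8)| = |14 + j16| / |-54 + j48| = 21.260 / 72.250 ≈ 0.2943.
In decibels: 20·log₁₀(0.2943) ≈ -10.6 dB.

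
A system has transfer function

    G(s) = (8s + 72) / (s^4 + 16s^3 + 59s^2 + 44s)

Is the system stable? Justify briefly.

marginally stable

The denominator s^4 + 16s^3 + 59s^2 + 44s factors as s(s + 4)(s + 11)(s + 1), giving poles at s = 0, -4, -11, -1.
Since the simple pole(s) at s = 0 lie on the jω-axis with none in the right half-plane, the system is marginally stable.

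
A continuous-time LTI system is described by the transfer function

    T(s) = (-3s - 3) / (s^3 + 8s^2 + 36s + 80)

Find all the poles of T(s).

The poles are the roots of the denominator s^3 + 8s^2 + 36s + 80 = 0.
Trying s = -4: the polynomial evaluates to 0, so (s + 4) is a factor.
Dividing out leaves s^2 + 4s + 20 = 0.
The quadratic formula then gives s = -2 ± 4j.

s = -2 + 4j, -2 - 4j, -4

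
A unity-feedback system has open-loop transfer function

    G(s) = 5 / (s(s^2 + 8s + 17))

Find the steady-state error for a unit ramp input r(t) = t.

G(s) has one pole at the origin.
This is a Type 1 system. Kv = lim_{s→0} s·G(s) = 5/17.
e_ss = 1/Kv = 1/(5/17) = 17/5 ≈ 3.400.

e_ss = 3.400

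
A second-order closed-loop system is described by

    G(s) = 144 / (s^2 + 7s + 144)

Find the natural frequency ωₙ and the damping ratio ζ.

Compare the denominator to the standard form s^2 + 2ζωₙs + ωₙ².
ωₙ² = 144, so ωₙ = 12 rad/s.
2ζωₙ = 7, so ζ = 7/(2·12) ≈ 0.2917.

ωₙ = 12 rad/s, ζ ≈ 0.2917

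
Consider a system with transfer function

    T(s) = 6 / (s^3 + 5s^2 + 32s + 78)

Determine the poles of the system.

The poles are the roots of the denominator s^3 + 5s^2 + 32s + 78 = 0.
Trying s = -3: the polynomial evaluates to 0, so (s + 3) is a factor.
Dividing out leaves s^2 + 2s + 26 = 0.
The quadratic formula then gives s = -1 ± 5j.

s = -1 + 5j, -1 - 5j, -3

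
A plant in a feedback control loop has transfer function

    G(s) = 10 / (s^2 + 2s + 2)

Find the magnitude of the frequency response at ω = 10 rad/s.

|G(j10)| ≈ 0.09998

Substitute s = j10: numerator = 10, denominator = -98 + j20.
|G(j10)| = |10| / |-98 + j20| = 10 / 100.02 ≈ 0.09998.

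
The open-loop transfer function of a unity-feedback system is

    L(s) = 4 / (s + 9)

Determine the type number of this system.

The denominator has no factor of s at the origin — no free integrator — so this is a Type 0 system.

Type 0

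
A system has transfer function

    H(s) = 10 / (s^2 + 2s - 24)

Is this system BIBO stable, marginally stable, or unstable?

The denominator s^2 + 2s - 24 factors as (s + 6)(s - 4), giving poles at s = -6, 4.
Since the pole(s) at s = 4 lie in the right half-plane, the system is unstable.

unstable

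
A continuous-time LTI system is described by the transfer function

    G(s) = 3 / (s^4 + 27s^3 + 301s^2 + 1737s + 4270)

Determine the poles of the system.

The poles are the roots of the denominator s^4 + 27s^3 + 301s^2 + 1737s + 4270 = 0.
Trying s = -10: the polynomial evaluates to 0, so (s + 10) is a factor.
Dividing out leaves s^3 + 17s^2 + 131s + 427 = 0.
This factors further as (s^2 + 10s + 61)(s + 7) = 0.

s = -5 ± 6j, -10, -7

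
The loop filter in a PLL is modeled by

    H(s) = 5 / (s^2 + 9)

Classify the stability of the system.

marginally stable

The denominator s^2 + 9 factors as (s^2 + 9), giving poles at s = 3j, -3j.
Since the simple pole(s) at s = 3j, -3j lie on the jω-axis with none in the right half-plane, the system is marginally stable.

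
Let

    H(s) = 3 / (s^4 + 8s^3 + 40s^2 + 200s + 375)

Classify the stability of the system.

marginally stable

The denominator s^4 + 8s^3 + 40s^2 + 200s + 375 factors as (s^2 + 25)(s + 5)(s + 3), giving poles at s = 5j, -5j, -5, -3.
Since the simple pole(s) at s = ±5j lie on the jω-axis with none in the right half-plane, the system is marginally stable.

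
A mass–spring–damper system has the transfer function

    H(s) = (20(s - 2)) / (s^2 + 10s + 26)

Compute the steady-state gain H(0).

H(0) = -20/13 ≈ -1.538

Set s = 0: H(0) = (-40) / (26) = -20/13.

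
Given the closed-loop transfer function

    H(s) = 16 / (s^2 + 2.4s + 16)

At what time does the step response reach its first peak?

t_p ≈ 0.8233 s

Comparing s^2 + 2.4s + 16 to s^2 + 2ζωₙs + ωₙ²: ωₙ = 4 rad/s and ζ = 2.4/(2·4) = 0.3.
ζωₙ = 2.4/2 = 1.2, so ω_d = ωₙ√(1−ζ²) = √(ωₙ² − (ζωₙ)²) = √(16 − 1.2²) = √14.56 ≈ 3.816 rad/s.
t_p = π/ω_d = π/3.816 ≈ 0.8233 s.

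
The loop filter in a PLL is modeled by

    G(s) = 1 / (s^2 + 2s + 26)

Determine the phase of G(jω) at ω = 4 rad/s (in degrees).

At s = j4: numerator = 1, denominator = 10 + j8.
∠G = ∠num − ∠den = 0° − (38.660°) = -38.66°.

∠G(j4) ≈ -38.66°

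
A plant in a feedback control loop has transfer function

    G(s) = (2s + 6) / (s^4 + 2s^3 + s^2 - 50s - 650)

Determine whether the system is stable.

unstable

The denominator s^4 + 2s^3 + s^2 - 50s - 650 factors as (s + 5)(s^2 + 2s + 26)(s - 5), giving poles at s = -5, -1 ± 5j, 5.
Since the pole(s) at s = 5 lie in the right half-plane, the system is unstable.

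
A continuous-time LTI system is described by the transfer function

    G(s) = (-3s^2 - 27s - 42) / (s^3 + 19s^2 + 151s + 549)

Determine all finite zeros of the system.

Set the numerator to zero: -3s^2 - 27s - 42 = 0, i.e. -3·(s^2 + 9s + 14) = 0.
Factoring: (s + 2)(s + 7) = 0.

s = -2, -7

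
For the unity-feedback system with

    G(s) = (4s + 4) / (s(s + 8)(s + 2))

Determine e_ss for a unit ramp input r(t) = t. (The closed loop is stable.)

e_ss = 4

G(s) has one pole at the origin.
This is a Type 1 system. Kv = lim_{s→0} s·G(s) = 4/16 = 1/4.
e_ss = 1/Kv = 1/(1/4) = 4.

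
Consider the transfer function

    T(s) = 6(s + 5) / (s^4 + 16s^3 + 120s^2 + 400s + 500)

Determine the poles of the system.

s = -3 ± j, -5 ± 5j

The poles are the roots of the denominator s^4 + 16s^3 + 120s^2 + 400s + 500 = 0.
No real roots exist; factor into two real quadratics: (s^2 + 6s + 10)(s^2 + 10s + 50) = 0.
Each quadratic gives a conjugate pair via the quadratic formula.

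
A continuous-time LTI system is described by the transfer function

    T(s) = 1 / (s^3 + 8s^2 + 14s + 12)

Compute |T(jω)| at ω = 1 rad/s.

Substitute s = j1: numerator = 1, denominator = 4 + j13.
|T(j1)| = |1| / |4 + j13| = 1 / 13.601 ≈ 0.07352.

|T(j1)| ≈ 0.07352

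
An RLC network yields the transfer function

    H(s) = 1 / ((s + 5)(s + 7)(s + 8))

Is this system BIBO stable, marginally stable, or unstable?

stable

The poles can be read from the denominator factors: s = -5, -7, -8.
Since all poles lie strictly in the left half-plane, the system is stable.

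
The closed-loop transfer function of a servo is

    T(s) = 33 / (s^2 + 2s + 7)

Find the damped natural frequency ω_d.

ω_d ≈ 2.449 rad/s

Comparing s^2 + 2s + 7 to s^2 + 2ζωₙs + ωₙ²: ωₙ = √7 ≈ 2.646 rad/s and ζ = 2/(2·√7) ≈ 0.3780.
ζωₙ = 2/2 = 1, so ω_d = ωₙ√(1−ζ²) = √(ωₙ² − (ζωₙ)²) = √(7 − 1²) = √6 ≈ 2.449 rad/s.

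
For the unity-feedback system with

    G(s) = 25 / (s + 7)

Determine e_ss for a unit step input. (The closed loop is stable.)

e_ss = 0.2188

G(s) has no poles at the origin.
This is a Type 0 system. Kp = lim_{s→0} G(s) = 25/7.
e_ss = 1/(1 + Kp) = 1/(1 + 25/7) = 7/32 ≈ 0.2188.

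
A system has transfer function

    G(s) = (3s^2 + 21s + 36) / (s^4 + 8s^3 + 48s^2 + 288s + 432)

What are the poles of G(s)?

The poles are the roots of the denominator s^4 + 8s^3 + 48s^2 + 288s + 432 = 0.
Trying s = -6: the polynomial evaluates to 0, so (s + 6) is a factor.
Dividing out leaves s^3 + 2s^2 + 36s + 72 = 0.
This factors further as (s + 2)(s^2 + 36) = 0.

s = -6, -2, 6j, -6j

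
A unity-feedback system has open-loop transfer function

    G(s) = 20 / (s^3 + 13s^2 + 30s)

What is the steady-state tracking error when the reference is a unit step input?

G(s) has one pole at the origin.
This is a Type 1 system; for a step input the steady-state error is zero.

e_ss = 0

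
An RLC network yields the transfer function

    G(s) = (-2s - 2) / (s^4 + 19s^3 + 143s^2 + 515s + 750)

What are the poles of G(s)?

The poles are the roots of the denominator s^4 + 19s^3 + 143s^2 + 515s + 750 = 0.
Trying s = -5: the polynomial evaluates to 0, so (s + 5) is a factor.
Dividing out leaves s^3 + 14s^2 + 73s + 150 = 0.
This factors further as (s^2 + 8s + 25)(s + 6) = 0.

s = -4 + 3j, -4 - 3j, -5, -6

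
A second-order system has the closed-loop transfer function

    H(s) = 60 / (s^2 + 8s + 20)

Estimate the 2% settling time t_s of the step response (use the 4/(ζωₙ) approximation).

Comparing s^2 + 8s + 20 to s^2 + 2ζωₙs + ωₙ²: ωₙ = √20 ≈ 4.472 rad/s and ζ = 8/(2·√20) ≈ 0.8944.
ζωₙ = 8/2 = 4, so t_s ≈ 4/(ζωₙ) = 4/4 = 1 s.

t_s ≈ 1 s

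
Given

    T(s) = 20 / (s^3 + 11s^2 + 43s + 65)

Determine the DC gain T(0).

T(0) = 4/13 ≈ 0.3077

Set s = 0: T(0) = (20) / (65) = 4/13.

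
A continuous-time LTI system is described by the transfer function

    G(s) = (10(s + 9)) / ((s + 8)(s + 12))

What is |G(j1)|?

|G(j1)| ≈ 0.9328

Substitute s = j1: numerator = 90 + j10, denominator = 95 + j20.
|G(j1)| = |90 + j10| / |95 + j20| = 90.554 / 97.082 ≈ 0.9328.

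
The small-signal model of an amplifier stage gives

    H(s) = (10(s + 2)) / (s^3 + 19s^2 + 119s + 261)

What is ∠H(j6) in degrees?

∠H(j6) ≈ -58.78°

At s = j6: numerator = 20 + j60, denominator = -423 + j498.
∠H = ∠num − ∠den = 71.565° − (130.34°) = -58.78°.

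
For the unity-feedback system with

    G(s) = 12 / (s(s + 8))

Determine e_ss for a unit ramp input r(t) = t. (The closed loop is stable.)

G(s) has one pole at the origin.
This is a Type 1 system. Kv = lim_{s→0} s·G(s) = 12/8 = 3/2.
e_ss = 1/Kv = 1/(3/2) = 2/3 ≈ 0.6667.

e_ss = 0.6667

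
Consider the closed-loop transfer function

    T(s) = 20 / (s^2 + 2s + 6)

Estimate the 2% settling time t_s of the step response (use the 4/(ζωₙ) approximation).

t_s ≈ 4 s

Comparing s^2 + 2s + 6 to s^2 + 2ζωₙs + ωₙ²: ωₙ = √6 ≈ 2.449 rad/s and ζ = 2/(2·√6) ≈ 0.4082.
ζωₙ = 2/2 = 1, so t_s ≈ 4/(ζωₙ) = 4/1 = 4 s.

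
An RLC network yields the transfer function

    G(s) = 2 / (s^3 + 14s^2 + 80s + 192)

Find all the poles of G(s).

The poles are the roots of the denominator s^3 + 14s^2 + 80s + 192 = 0.
Trying s = -6: the polynomial evaluates to 0, so (s + 6) is a factor.
Dividing out leaves s^2 + 8s + 32 = 0.
The quadratic formula then gives s = -4 ± 4j.

s = -4 + 4j, -4 - 4j, -6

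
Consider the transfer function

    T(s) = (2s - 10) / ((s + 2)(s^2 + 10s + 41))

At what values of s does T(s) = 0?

s = 5

Set the numerator to zero: 2s - 10 = 0, i.e. 2·(s - 5) = 0.
So s = 5.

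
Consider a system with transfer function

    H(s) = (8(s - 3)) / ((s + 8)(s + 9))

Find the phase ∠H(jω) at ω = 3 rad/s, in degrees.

∠H(j3) ≈ 96.01°

At s = j3: numerator = -24 + j24, denominator = 63 + j51.
∠H = ∠num − ∠den = 135° − (38.991°) = 96.01°.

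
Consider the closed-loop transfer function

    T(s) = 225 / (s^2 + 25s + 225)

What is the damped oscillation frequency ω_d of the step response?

Comparing s^2 + 25s + 225 to s^2 + 2ζωₙs + ωₙ²: ωₙ = 15 rad/s and ζ = 25/(2·15) ≈ 0.8333.
ζωₙ = 25/2 = 12.5, so ω_d = ωₙ√(1−ζ²) = √(ωₙ² − (ζωₙ)²) = √(225 − 12.5²) = √68.75 ≈ 8.292 rad/s.

ω_d ≈ 8.292 rad/s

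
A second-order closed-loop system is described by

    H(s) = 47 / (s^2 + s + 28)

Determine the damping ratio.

Compare the denominator to the standard form s^2 + 2ζωₙs + ωₙ².
ωₙ² = 28, so ωₙ = √28 ≈ 5.292 rad/s.
2ζωₙ = 1, so ζ = 1/(2·√28) ≈ 0.09449.
With ζ = 0.09449 the response is underdamped.

ζ ≈ 0.09449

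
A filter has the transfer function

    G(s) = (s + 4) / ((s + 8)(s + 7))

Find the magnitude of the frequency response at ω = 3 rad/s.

|G(j3)| ≈ 0.07684

Substitute s = j3: numerator = 4 + j3, denominator = 47 + j45.
|G(j3)| = |4 + j3| / |47 + j45| = 5 / 65.069 ≈ 0.07684.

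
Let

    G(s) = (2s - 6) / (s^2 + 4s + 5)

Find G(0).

Set s = 0: G(0) = (-6) / (5) = -6/5.

G(0) = -6/5 ≈ -1.200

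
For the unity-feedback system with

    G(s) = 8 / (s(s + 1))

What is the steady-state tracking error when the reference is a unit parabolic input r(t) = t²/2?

e_ss = ∞

G(s) has one pole at the origin.
This is a Type 1 system; Ka = lim_{s→0} s^2·G(s) = 0, so the steady-state error for a parabola input is infinite.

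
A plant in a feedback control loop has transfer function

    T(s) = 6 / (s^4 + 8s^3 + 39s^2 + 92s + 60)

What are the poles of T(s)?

s = -2 + 4j, -2 - 4j, -3, -1

The poles are the roots of the denominator s^4 + 8s^3 + 39s^2 + 92s + 60 = 0.
Trying s = -3: the polynomial evaluates to 0, so (s + 3) is a factor.
Dividing out leaves s^3 + 5s^2 + 24s + 20 = 0.
This factors further as (s^2 + 4s + 20)(s + 1) = 0.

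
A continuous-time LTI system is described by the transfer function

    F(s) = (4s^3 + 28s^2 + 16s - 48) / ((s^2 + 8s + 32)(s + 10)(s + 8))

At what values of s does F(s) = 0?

Set the numerator to zero: 4s^3 + 28s^2 + 16s - 48 = 0, i.e. 4·(s^3 + 7s^2 + 4s - 12) = 0.
Factoring: (s - 1)(s + 6)(s + 2) = 0.

s = 1, -6, -2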